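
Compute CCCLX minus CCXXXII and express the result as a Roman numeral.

CCCLX = 360
CCXXXII = 232
360 - 232 = 128

CXXVIII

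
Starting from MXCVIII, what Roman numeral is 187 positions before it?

MXCVIII = 1098
1098 - 187 = 911

CMXI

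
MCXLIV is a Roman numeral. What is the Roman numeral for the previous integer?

MCXLIV = 1144, so the previous integer is 1144 - 1 = 1143

MCXLIII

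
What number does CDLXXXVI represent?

CDLXXXVI: CD=400, L=50, X=10, X=10, X=10, V=5, I=1
400 + 50 + 10 + 10 + 10 + 5 + 1 = 486

486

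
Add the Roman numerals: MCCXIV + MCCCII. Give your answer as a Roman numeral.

MCCXIV = 1214
MCCCII = 1302
1214 + 1302 = 2516

MMDXVI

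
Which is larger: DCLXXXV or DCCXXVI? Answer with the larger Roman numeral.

DCLXXXV = 685
DCCXXVI = 726
726 is larger

DCCXXVI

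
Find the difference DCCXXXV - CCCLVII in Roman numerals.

DCCXXXV = 735
CCCLVII = 357
735 - 357 = 378

CCCLXXVIII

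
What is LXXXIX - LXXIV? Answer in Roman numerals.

LXXXIX = 89
LXXIV = 74
89 - 74 = 15

XV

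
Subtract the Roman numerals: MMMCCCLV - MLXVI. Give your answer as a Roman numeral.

MMMCCCLV = 3355
MLXVI = 1066
3355 - 1066 = 2289

MMCCLXXXIX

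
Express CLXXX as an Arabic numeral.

CLXXX: C=100, L=50, X=10, X=10, X=10
100 + 50 + 10 + 10 + 10 = 180

180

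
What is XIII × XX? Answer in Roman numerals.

XIII = 13
XX = 20
13 × 20 = 260

CCLX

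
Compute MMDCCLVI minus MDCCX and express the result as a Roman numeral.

MMDCCLVI = 2756
MDCCX = 1710
2756 - 1710 = 1046

MXLVI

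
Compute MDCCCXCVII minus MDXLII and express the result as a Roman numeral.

MDCCCXCVII = 1897
MDXLII = 1542
1897 - 1542 = 355

CCCLV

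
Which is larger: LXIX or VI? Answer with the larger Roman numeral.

LXIX = 69
VI = 6
69 is larger

LXIX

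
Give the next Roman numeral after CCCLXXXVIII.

CCCLXXXVIII = 388; next is 389

CCCLXXXIX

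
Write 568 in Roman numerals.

Convert 568 to Roman numerals:
  568 contains 1×500 (D)
  68 contains 1×50 (L)
  18 contains 1×10 (X)
  8 contains 1×5 (V)
  3 contains 3×1 (III)

DLXVIII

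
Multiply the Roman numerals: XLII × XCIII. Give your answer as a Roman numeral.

XLII = 42
XCIII = 93
42 × 93 = 3906

MMMCMVI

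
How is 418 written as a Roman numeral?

Convert 418 to Roman numerals:
  418 contains 1×400 (CD)
  18 contains 1×10 (X)
  8 contains 1×5 (V)
  3 contains 3×1 (III)

CDXVIII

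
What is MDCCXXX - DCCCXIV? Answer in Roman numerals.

MDCCXXX = 1730
DCCCXIV = 814
1730 - 814 = 916

CMXVI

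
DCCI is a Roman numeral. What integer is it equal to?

DCCI: D=500, C=100, C=100, I=1
500 + 100 + 100 + 1 = 701

701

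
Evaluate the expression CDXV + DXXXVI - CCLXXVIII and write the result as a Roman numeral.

CDXV = 415, DXXXVI = 536, CCLXXVIII = 278
415 + 536 = 951
951 - 278 = 673

DCLXXIII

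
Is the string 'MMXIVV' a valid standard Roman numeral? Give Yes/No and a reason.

'MMXIVV': V should not appear more than once

No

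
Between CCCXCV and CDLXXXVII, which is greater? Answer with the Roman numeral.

CCCXCV = 395
CDLXXXVII = 487
487 is larger

CDLXXXVII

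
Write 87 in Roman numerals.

Convert 87 to Roman numerals:
  87 contains 1×50 (L)
  37 contains 3×10 (XXX)
  7 contains 1×5 (V)
  2 contains 2×1 (II)

LXXXVII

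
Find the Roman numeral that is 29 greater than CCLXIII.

CCLXIII = 263
263 + 29 = 292

CCXCII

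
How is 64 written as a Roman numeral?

Convert 64 to Roman numerals:
  64 contains 1×50 (L)
  14 contains 1×10 (X)
  4 contains 1×4 (IV)

LXIV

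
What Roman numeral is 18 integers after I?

I = 1
1 + 18 = 19

XIX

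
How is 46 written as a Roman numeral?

Convert 46 to Roman numerals:
  46 contains 1×40 (XL)
  6 contains 1×5 (V)
  1 contains 1×1 (I)

XLVI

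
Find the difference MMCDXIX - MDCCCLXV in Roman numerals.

MMCDXIX = 2419
MDCCCLXV = 1865
2419 - 1865 = 554

DLIV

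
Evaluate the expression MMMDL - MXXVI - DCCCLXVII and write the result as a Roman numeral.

MMMDL = 3550, MXXVI = 1026, DCCCLXVII = 867
3550 - 1026 = 2524
2524 - 867 = 1657

MDCLVII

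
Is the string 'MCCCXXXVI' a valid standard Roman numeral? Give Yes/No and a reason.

'MCCCXXXVI': Check the rules: uses only the symbols I, V, X, L, C, D, M; no symbol is repeated more than three times in a row; V, L and D each appear at most once; no smaller symbol precedes a larger one (values never increase from left to right). Value: M (1000) + C (100) + C (100) + C (100) + X (10) + X (10) + X (10) + V (5) + I (1) = 1336. So it is a valid standard Roman numeral.

Yes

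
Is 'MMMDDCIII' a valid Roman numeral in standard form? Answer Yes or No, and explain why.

'MMMDDCIII': D should not appear more than once

No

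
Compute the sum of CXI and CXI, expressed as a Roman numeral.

CXI = 111
CXI = 111
111 + 111 = 222

CCXXII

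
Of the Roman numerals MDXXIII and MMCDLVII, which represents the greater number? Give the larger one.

MDXXIII = 1523
MMCDLVII = 2457
2457 is larger

MMCDLVII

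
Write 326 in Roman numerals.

Convert 326 to Roman numerals:
  326 contains 3×100 (CCC)
  26 contains 2×10 (XX)
  6 contains 1×5 (V)
  1 contains 1×1 (I)

CCCXXVI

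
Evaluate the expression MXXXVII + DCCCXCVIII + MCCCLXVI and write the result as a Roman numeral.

MXXXVII = 1037, DCCCXCVIII = 898, MCCCLXVI = 1366
1037 + 898 = 1935
1935 + 1366 = 3301

MMMCCCI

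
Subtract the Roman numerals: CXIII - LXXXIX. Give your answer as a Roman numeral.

CXIII = 113
LXXXIX = 89
113 - 89 = 24

XXIV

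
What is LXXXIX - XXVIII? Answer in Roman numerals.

LXXXIX = 89
XXVIII = 28
89 - 28 = 61

LXI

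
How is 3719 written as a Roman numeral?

Convert 3719 to Roman numerals:
  3719 contains 3×1000 (MMM)
  719 contains 1×500 (D)
  219 contains 2×100 (CC)
  19 contains 1×10 (X)
  9 contains 1×9 (IX)

MMMDCCXIX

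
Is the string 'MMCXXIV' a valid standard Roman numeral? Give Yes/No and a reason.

'MMCXXIV': Check the rules: uses only the symbols I, V, X, L, C, D, M; no symbol is repeated more than three times in a row; V, L and D each appear at most once; the only place a smaller symbol precedes a larger one is the allowed subtractive pair IV, the symbol right after such a pair (if any) is smaller than the pair's first symbol, and otherwise the values never increase from left to right. Value: M (1000) + M (1000) + C (100) + X (10) + X (10) + IV (4) = 2124. So it is a valid standard Roman numeral.

Yes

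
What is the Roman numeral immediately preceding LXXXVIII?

LXXXVIII = 88, so the previous integer is 88 - 1 = 87

LXXXVII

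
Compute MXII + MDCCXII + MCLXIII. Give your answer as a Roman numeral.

MXII = 1012, MDCCXII = 1712, MCLXIII = 1163
1012 + 1712 = 2724
2724 + 1163 = 3887

MMMDCCCLXXXVII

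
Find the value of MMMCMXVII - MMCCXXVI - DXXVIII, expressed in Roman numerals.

MMMCMXVII = 3917, MMCCXXVI = 2226, DXXVIII = 528
3917 - 2226 = 1691
1691 - 528 = 1163

MCLXIII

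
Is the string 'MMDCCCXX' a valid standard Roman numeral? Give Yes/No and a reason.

'MMDCCCXX': Check the rules: uses only the symbols I, V, X, L, C, D, M; no symbol is repeated more than three times in a row; V, L and D each appear at most once; no smaller symbol precedes a larger one (values never increase from left to right). Value: M (1000) + M (1000) + D (500) + C (100) + C (100) + C (100) + X (10) + X (10) = 2820. So it is a valid standard Roman numeral.

Yes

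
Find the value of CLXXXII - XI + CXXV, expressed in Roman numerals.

CLXXXII = 182, XI = 11, CXXV = 125
182 - 11 = 171
171 + 125 = 296

CCXCVI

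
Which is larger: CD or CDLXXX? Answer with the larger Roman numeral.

CD = 400
CDLXXX = 480
480 is larger

CDLXXX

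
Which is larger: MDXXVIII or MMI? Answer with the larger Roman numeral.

MDXXVIII = 1528
MMI = 2001
2001 is larger

MMI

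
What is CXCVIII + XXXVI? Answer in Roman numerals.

CXCVIII = 198
XXXVI = 36
198 + 36 = 234

CCXXXIV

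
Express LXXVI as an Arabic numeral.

LXXVI: L=50, X=10, X=10, V=5, I=1
50 + 10 + 10 + 5 + 1 = 76

76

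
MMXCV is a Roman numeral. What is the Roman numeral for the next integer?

MMXCV = 2095; next is 2096

MMXCVI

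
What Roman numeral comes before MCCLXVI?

MCCLXVI = 1266; previous is 1265

MCCLXV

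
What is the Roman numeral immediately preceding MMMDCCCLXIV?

MMMDCCCLXIV = 3864; previous is 3863

MMMDCCCLXIII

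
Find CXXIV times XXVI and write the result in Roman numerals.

CXXIV = 124
XXVI = 26
124 × 26 = 3224

MMMCCXXIV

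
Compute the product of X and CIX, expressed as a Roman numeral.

X = 10
CIX = 109
10 × 109 = 1090

MXC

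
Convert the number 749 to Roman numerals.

Convert 749 to Roman numerals:
  749 contains 1×500 (D)
  249 contains 2×100 (CC)
  49 contains 1×40 (XL)
  9 contains 1×9 (IX)

DCCXLIX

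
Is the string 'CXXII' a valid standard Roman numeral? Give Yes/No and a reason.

'CXXII': Check the rules: uses only the symbols I, V, X, L, C, D, M; no symbol is repeated more than three times in a row; V, L and D each appear at most once; no smaller symbol precedes a larger one (values never increase from left to right). Value: C (100) + X (10) + X (10) + I (1) + I (1) = 122. So it is a valid standard Roman numeral.

Yes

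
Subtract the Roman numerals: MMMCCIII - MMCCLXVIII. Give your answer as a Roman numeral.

MMMCCIII = 3203
MMCCLXVIII = 2268
3203 - 2268 = 935

CMXXXV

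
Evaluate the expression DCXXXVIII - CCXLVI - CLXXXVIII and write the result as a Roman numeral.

DCXXXVIII = 638, CCXLVI = 246, CLXXXVIII = 188
638 - 246 = 392
392 - 188 = 204

CCIV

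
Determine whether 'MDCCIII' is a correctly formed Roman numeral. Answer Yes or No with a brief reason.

'MDCCIII': Check the rules: uses only the symbols I, V, X, L, C, D, M; no symbol is repeated more than three times in a row; V, L and D each appear at most once; no smaller symbol precedes a larger one (values never increase from left to right). Value: M (1000) + D (500) + C (100) + C (100) + I (1) + I (1) + I (1) = 1703. So it is a valid standard Roman numeral.

Yes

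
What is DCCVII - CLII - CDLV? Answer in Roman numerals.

DCCVII = 707, CLII = 152, CDLV = 455
707 - 152 = 555
555 - 455 = 100

C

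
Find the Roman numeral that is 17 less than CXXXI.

CXXXI = 131
131 - 17 = 114

CXIV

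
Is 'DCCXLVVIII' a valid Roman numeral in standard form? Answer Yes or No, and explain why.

'DCCXLVVIII': V should not appear more than once

No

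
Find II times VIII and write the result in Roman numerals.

II = 2
VIII = 8
2 × 8 = 16

XVI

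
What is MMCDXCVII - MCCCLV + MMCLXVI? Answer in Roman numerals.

MMCDXCVII = 2497, MCCCLV = 1355, MMCLXVI = 2166
2497 - 1355 = 1142
1142 + 2166 = 3308

MMMCCCVIII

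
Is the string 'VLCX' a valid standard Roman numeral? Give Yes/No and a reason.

'VLCX': Invalid subtractive combination: VL

No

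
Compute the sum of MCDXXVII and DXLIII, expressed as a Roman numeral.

MCDXXVII = 1427
DXLIII = 543
1427 + 543 = 1970

MCMLXX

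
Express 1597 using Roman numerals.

Convert 1597 to Roman numerals:
  1597 contains 1×1000 (M)
  597 contains 1×500 (D)
  97 contains 1×90 (XC)
  7 contains 1×5 (V)
  2 contains 2×1 (II)

MDXCVII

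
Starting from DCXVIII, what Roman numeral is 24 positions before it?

DCXVIII = 618
618 - 24 = 594

DXCIV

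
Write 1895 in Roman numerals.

Convert 1895 to Roman numerals:
  1895 contains 1×1000 (M)
  895 contains 1×500 (D)
  395 contains 3×100 (CCC)
  95 contains 1×90 (XC)
  5 contains 1×5 (V)

MDCCCXCV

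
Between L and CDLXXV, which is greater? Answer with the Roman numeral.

L = 50
CDLXXV = 475
475 is larger

CDLXXV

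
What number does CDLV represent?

CDLV: CD=400, L=50, V=5
400 + 50 + 5 = 455

455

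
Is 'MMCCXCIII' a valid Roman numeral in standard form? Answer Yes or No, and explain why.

'MMCCXCIII': Check the rules: uses only the symbols I, V, X, L, C, D, M; no symbol is repeated more than three times in a row; V, L and D each appear at most once; the only place a smaller symbol precedes a larger one is the allowed subtractive pair XC, the symbol right after such a pair (if any) is smaller than the pair's first symbol, and otherwise the values never increase from left to right. Value: M (1000) + M (1000) + C (100) + C (100) + XC (90) + I (1) + I (1) + I (1) = 2293. So it is a valid standard Roman numeral.

Yes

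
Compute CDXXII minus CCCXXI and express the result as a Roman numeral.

CDXXII = 422
CCCXXI = 321
422 - 321 = 101

CI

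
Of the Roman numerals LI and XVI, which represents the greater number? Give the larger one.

LI = 51
XVI = 16
51 is larger

LI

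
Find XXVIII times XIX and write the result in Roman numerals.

XXVIII = 28
XIX = 19
28 × 19 = 532

DXXXII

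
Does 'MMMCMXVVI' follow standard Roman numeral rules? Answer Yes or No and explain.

'MMMCMXVVI': V should not appear more than once

No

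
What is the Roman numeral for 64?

Convert 64 to Roman numerals:
  64 contains 1×50 (L)
  14 contains 1×10 (X)
  4 contains 1×4 (IV)

LXIV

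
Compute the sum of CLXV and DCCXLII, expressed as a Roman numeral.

CLXV = 165
DCCXLII = 742
165 + 742 = 907

CMVII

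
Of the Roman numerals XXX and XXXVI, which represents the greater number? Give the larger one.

XXX = 30
XXXVI = 36
36 is larger

XXXVI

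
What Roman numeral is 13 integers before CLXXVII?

CLXXVII = 177
177 - 13 = 164

CLXIV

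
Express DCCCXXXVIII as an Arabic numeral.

DCCCXXXVIII: D=500, C=100, C=100, C=100, X=10, X=10, X=10, V=5, I=1, I=1, I=1
500 + 100 + 100 + 100 + 10 + 10 + 10 + 5 + 1 + 1 + 1 = 838

838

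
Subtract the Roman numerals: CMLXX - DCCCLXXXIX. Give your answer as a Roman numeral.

CMLXX = 970
DCCCLXXXIX = 889
970 - 889 = 81

LXXXI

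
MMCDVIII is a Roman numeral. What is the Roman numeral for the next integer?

MMCDVIII = 2408, so the next integer is 2408 + 1 = 2409

MMCDIX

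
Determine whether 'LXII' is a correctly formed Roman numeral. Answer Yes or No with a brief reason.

'LXII': Check the rules: uses only the symbols I, V, X, L, C, D, M; no symbol is repeated more than three times in a row; V, L and D each appear at most once; no smaller symbol precedes a larger one (values never increase from left to right). Value: L (50) + X (10) + I (1) + I (1) = 62. So it is a valid standard Roman numeral.

Yes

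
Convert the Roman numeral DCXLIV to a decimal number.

DCXLIV: D=500, C=100, XL=40, IV=4
500 + 100 + 40 + 4 = 644

644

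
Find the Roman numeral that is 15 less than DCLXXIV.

DCLXXIV = 674
674 - 15 = 659

DCLIX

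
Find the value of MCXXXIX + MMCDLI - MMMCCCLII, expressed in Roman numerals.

MCXXXIX = 1139, MMCDLI = 2451, MMMCCCLII = 3352
1139 + 2451 = 3590
3590 - 3352 = 238

CCXXXVIII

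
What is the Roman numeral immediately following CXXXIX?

CXXXIX = 139; next is 140

CXL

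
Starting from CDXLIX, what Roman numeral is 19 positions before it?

CDXLIX = 449
449 - 19 = 430

CDXXX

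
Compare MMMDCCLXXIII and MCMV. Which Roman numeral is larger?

MMMDCCLXXIII = 3773
MCMV = 1905
3773 is larger

MMMDCCLXXIII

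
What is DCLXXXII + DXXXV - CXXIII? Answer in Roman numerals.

DCLXXXII = 682, DXXXV = 535, CXXIII = 123
682 + 535 = 1217
1217 - 123 = 1094

MXCIV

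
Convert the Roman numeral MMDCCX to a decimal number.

MMDCCX: M=1000, M=1000, D=500, C=100, C=100, X=10
1000 + 1000 + 500 + 100 + 100 + 10 = 2710

2710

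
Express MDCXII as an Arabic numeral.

MDCXII: M=1000, D=500, C=100, X=10, I=1, I=1
1000 + 500 + 100 + 10 + 1 + 1 = 1612

1612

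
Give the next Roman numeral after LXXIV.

LXXIV = 74, so the next integer is 74 + 1 = 75

LXXV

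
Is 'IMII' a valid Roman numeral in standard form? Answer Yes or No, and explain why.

'IMII': Invalid subtractive combination: IM

No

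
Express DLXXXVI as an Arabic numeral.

DLXXXVI: D=500, L=50, X=10, X=10, X=10, V=5, I=1
500 + 50 + 10 + 10 + 10 + 5 + 1 = 586

586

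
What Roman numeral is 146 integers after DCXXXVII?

DCXXXVII = 637
637 + 146 = 783

DCCLXXXIII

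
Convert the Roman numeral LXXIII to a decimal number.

LXXIII: L=50, X=10, X=10, I=1, I=1, I=1
50 + 10 + 10 + 1 + 1 + 1 = 73

73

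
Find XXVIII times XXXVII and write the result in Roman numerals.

XXVIII = 28
XXXVII = 37
28 × 37 = 1036

MXXXVI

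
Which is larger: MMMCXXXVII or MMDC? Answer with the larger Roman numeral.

MMMCXXXVII = 3137
MMDC = 2600
3137 is larger

MMMCXXXVII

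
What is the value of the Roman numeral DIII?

DIII: D=500, I=1, I=1, I=1
500 + 1 + 1 + 1 = 503

503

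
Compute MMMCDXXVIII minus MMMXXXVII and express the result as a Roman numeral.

MMMCDXXVIII = 3428
MMMXXXVII = 3037
3428 - 3037 = 391

CCCXCI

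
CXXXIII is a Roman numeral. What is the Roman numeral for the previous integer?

CXXXIII = 133; previous is 132

CXXXII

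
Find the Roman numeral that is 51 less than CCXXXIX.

CCXXXIX = 239
239 - 51 = 188

CLXXXVIII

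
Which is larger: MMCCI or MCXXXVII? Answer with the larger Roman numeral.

MMCCI = 2201
MCXXXVII = 1137
2201 is larger

MMCCI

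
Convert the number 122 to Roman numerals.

Convert 122 to Roman numerals:
  122 contains 1×100 (C)
  22 contains 2×10 (XX)
  2 contains 2×1 (II)

CXXII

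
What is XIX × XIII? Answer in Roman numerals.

XIX = 19
XIII = 13
19 × 13 = 247

CCXLVII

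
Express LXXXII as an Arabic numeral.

LXXXII: L=50, X=10, X=10, X=10, I=1, I=1
50 + 10 + 10 + 10 + 1 + 1 = 82

82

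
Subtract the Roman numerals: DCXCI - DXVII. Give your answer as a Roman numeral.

DCXCI = 691
DXVII = 517
691 - 517 = 174

CLXXIV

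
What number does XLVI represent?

XLVI: XL=40, V=5, I=1
40 + 5 + 1 = 46

46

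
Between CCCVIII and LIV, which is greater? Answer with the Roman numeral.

CCCVIII = 308
LIV = 54
308 is larger

CCCVIII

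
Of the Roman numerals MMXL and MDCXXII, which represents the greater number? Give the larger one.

MMXL = 2040
MDCXXII = 1622
2040 is larger

MMXL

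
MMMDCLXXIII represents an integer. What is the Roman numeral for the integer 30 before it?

MMMDCLXXIII = 3673
3673 - 30 = 3643

MMMDCXLIII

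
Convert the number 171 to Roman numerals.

Convert 171 to Roman numerals:
  171 contains 1×100 (C)
  71 contains 1×50 (L)
  21 contains 2×10 (XX)
  1 contains 1×1 (I)

CLXXI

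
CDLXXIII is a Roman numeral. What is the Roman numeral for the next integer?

CDLXXIII = 473; next is 474

CDLXXIV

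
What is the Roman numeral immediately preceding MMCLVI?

MMCLVI = 2156, so the previous integer is 2156 - 1 = 2155

MMCLV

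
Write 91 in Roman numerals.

Convert 91 to Roman numerals:
  91 contains 1×90 (XC)
  1 contains 1×1 (I)

XCI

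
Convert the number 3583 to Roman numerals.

Convert 3583 to Roman numerals:
  3583 contains 3×1000 (MMM)
  583 contains 1×500 (D)
  83 contains 1×50 (L)
  33 contains 3×10 (XXX)
  3 contains 3×1 (III)

MMMDLXXXIII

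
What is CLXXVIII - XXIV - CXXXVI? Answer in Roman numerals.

CLXXVIII = 178, XXIV = 24, CXXXVI = 136
178 - 24 = 154
154 - 136 = 18

XVIII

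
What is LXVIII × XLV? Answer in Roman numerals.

LXVIII = 68
XLV = 45
68 × 45 = 3060

MMMLX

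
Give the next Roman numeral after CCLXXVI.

CCLXXVI = 276, so the next integer is 276 + 1 = 277

CCLXXVII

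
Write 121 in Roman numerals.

Convert 121 to Roman numerals:
  121 contains 1×100 (C)
  21 contains 2×10 (XX)
  1 contains 1×1 (I)

CXXI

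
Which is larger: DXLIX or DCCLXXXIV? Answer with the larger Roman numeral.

DXLIX = 549
DCCLXXXIV = 784
784 is larger

DCCLXXXIV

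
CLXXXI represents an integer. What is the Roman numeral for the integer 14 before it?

CLXXXI = 181
181 - 14 = 167

CLXVII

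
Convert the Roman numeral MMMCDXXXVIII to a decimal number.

MMMCDXXXVIII: M=1000, M=1000, M=1000, CD=400, X=10, X=10, X=10, V=5, I=1, I=1, I=1
1000 + 1000 + 1000 + 400 + 10 + 10 + 10 + 5 + 1 + 1 + 1 = 3438

3438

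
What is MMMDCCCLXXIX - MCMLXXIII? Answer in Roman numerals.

MMMDCCCLXXIX = 3879
MCMLXXIII = 1973
3879 - 1973 = 1906

MCMVI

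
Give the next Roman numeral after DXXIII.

DXXIII = 523; next is 524

DXXIV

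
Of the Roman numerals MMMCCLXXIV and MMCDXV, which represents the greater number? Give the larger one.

MMMCCLXXIV = 3274
MMCDXV = 2415
3274 is larger

MMMCCLXXIV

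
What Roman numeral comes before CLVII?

CLVII = 157, so the previous integer is 157 - 1 = 156

CLVI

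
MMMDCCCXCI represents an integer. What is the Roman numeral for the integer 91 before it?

MMMDCCCXCI = 3891
3891 - 91 = 3800

MMMDCCC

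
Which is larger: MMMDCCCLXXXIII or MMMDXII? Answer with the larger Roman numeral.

MMMDCCCLXXXIII = 3883
MMMDXII = 3512
3883 is larger

MMMDCCCLXXXIII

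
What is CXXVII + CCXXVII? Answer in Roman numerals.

CXXVII = 127
CCXXVII = 227
127 + 227 = 354

CCCLIV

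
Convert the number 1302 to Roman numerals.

Convert 1302 to Roman numerals:
  1302 contains 1×1000 (M)
  302 contains 3×100 (CCC)
  2 contains 2×1 (II)

MCCCII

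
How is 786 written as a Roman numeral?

Convert 786 to Roman numerals:
  786 contains 1×500 (D)
  286 contains 2×100 (CC)
  86 contains 1×50 (L)
  36 contains 3×10 (XXX)
  6 contains 1×5 (V)
  1 contains 1×1 (I)

DCCLXXXVI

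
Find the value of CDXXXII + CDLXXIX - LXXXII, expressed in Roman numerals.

CDXXXII = 432, CDLXXIX = 479, LXXXII = 82
432 + 479 = 911
911 - 82 = 829

DCCCXXIX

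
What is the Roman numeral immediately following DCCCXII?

DCCCXII = 812; next is 813

DCCCXIII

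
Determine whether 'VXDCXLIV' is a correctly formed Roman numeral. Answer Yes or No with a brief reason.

'VXDCXLIV': V should not appear more than once

No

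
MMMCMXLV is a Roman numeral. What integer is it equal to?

MMMCMXLV: M=1000, M=1000, M=1000, CM=900, XL=40, V=5
1000 + 1000 + 1000 + 900 + 40 + 5 = 3945

3945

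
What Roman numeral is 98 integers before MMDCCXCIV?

MMDCCXCIV = 2794
2794 - 98 = 2696

MMDCXCVI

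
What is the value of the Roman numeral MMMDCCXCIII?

MMMDCCXCIII: M=1000, M=1000, M=1000, D=500, C=100, C=100, XC=90, I=1, I=1, I=1
1000 + 1000 + 1000 + 500 + 100 + 100 + 90 + 1 + 1 + 1 = 3793

3793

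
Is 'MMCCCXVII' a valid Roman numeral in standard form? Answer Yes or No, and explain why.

'MMCCCXVII': Check the rules: uses only the symbols I, V, X, L, C, D, M; no symbol is repeated more than three times in a row; V, L and D each appear at most once; no smaller symbol precedes a larger one (values never increase from left to right). Value: M (1000) + M (1000) + C (100) + C (100) + C (100) + X (10) + V (5) + I (1) + I (1) = 2317. So it is a valid standard Roman numeral.

Yes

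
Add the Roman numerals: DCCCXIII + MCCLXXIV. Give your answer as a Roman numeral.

DCCCXIII = 813
MCCLXXIV = 1274
813 + 1274 = 2087

MMLXXXVII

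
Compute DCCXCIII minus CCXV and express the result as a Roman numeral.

DCCXCIII = 793
CCXV = 215
793 - 215 = 578

DLXXVIII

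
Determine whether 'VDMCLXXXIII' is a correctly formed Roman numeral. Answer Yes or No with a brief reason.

'VDMCLXXXIII': Invalid subtractive combination: VD

No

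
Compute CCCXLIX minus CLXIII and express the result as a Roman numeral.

CCCXLIX = 349
CLXIII = 163
349 - 163 = 186

CLXXXVI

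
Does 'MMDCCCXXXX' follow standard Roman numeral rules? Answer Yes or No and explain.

'MMDCCCXXXX': More than 3 consecutive X's

No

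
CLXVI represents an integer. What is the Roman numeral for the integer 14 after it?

CLXVI = 166
166 + 14 = 180

CLXXX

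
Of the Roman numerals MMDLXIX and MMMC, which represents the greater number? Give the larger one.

MMDLXIX = 2569
MMMC = 3100
3100 is larger

MMMC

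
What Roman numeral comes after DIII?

DIII = 503; next is 504

DIV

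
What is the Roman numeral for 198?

Convert 198 to Roman numerals:
  198 contains 1×100 (C)
  98 contains 1×90 (XC)
  8 contains 1×5 (V)
  3 contains 3×1 (III)

CXCVIII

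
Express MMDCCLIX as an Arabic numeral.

MMDCCLIX: M=1000, M=1000, D=500, C=100, C=100, L=50, IX=9
1000 + 1000 + 500 + 100 + 100 + 50 + 9 = 2759

2759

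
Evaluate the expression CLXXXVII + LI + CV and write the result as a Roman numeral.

CLXXXVII = 187, LI = 51, CV = 105
187 + 51 = 238
238 + 105 = 343

CCCXLIII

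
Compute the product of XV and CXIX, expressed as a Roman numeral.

XV = 15
CXIX = 119
15 × 119 = 1785

MDCCLXXXV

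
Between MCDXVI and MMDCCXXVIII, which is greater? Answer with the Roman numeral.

MCDXVI = 1416
MMDCCXXVIII = 2728
2728 is larger

MMDCCXXVIII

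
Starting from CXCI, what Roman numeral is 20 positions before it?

CXCI = 191
191 - 20 = 171

CLXXI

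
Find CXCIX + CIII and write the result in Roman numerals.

CXCIX = 199
CIII = 103
199 + 103 = 302

CCCII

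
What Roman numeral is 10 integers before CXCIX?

CXCIX = 199
199 - 10 = 189

CLXXXIX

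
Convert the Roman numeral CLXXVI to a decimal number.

CLXXVI: C=100, L=50, X=10, X=10, V=5, I=1
100 + 50 + 10 + 10 + 5 + 1 = 176

176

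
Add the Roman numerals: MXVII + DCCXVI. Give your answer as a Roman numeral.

MXVII = 1017
DCCXVI = 716
1017 + 716 = 1733

MDCCXXXIII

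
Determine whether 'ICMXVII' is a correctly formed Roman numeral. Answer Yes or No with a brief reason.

'ICMXVII': Invalid subtractive combination: IC

No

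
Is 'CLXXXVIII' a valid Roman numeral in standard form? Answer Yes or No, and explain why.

'CLXXXVIII': Check the rules: uses only the symbols I, V, X, L, C, D, M; no symbol is repeated more than three times in a row; V, L and D each appear at most once; no smaller symbol precedes a larger one (values never increase from left to right). Value: C (100) + L (50) + X (10) + X (10) + X (10) + V (5) + I (1) + I (1) + I (1) = 188. So it is a valid standard Roman numeral.

Yes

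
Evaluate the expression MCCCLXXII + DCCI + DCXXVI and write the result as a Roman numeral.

MCCCLXXII = 1372, DCCI = 701, DCXXVI = 626
1372 + 701 = 2073
2073 + 626 = 2699

MMDCXCIX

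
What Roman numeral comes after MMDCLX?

MMDCLX = 2660, so the next integer is 2660 + 1 = 2661

MMDCLXI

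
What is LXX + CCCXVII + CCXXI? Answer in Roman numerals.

LXX = 70, CCCXVII = 317, CCXXI = 221
70 + 317 = 387
387 + 221 = 608

DCVIII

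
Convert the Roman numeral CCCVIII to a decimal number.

CCCVIII: C=100, C=100, C=100, V=5, I=1, I=1, I=1
100 + 100 + 100 + 5 + 1 + 1 + 1 = 308

308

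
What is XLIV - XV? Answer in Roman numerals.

XLIV = 44
XV = 15
44 - 15 = 29

XXIX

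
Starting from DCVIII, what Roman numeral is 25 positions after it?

DCVIII = 608
608 + 25 = 633

DCXXXIII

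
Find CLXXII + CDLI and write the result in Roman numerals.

CLXXII = 172
CDLI = 451
172 + 451 = 623

DCXXIII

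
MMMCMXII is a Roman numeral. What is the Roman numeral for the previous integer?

MMMCMXII = 3912; previous is 3911

MMMCMXI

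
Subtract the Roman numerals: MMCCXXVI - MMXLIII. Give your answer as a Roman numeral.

MMCCXXVI = 2226
MMXLIII = 2043
2226 - 2043 = 183

CLXXXIII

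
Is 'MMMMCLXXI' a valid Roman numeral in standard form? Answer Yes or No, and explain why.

'MMMMCLXXI': More than 3 consecutive M's

No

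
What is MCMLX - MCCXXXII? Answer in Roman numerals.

MCMLX = 1960
MCCXXXII = 1232
1960 - 1232 = 728

DCCXXVIII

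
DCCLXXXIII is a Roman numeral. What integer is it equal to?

DCCLXXXIII: D=500, C=100, C=100, L=50, X=10, X=10, X=10, I=1, I=1, I=1
500 + 100 + 100 + 50 + 10 + 10 + 10 + 1 + 1 + 1 = 783

783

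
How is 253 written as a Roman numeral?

Convert 253 to Roman numerals:
  253 contains 2×100 (CC)
  53 contains 1×50 (L)
  3 contains 3×1 (III)

CCLIII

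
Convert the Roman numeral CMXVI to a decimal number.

CMXVI: CM=900, X=10, V=5, I=1
900 + 10 + 5 + 1 = 916

916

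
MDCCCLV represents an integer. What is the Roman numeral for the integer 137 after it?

MDCCCLV = 1855
1855 + 137 = 1992

MCMXCII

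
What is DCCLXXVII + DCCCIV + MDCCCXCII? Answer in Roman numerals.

DCCLXXVII = 777, DCCCIV = 804, MDCCCXCII = 1892
777 + 804 = 1581
1581 + 1892 = 3473

MMMCDLXXIII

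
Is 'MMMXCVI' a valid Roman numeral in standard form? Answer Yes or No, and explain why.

'MMMXCVI': Check the rules: uses only the symbols I, V, X, L, C, D, M; no symbol is repeated more than three times in a row; V, L and D each appear at most once; the only place a smaller symbol precedes a larger one is the allowed subtractive pair XC, the symbol right after such a pair (if any) is smaller than the pair's first symbol, and otherwise the values never increase from left to right. Value: M (1000) + M (1000) + M (1000) + XC (90) + V (5) + I (1) = 3096. So it is a valid standard Roman numeral.

Yes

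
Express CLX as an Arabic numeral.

CLX: C=100, L=50, X=10
100 + 50 + 10 = 160

160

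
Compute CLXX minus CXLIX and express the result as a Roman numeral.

CLXX = 170
CXLIX = 149
170 - 149 = 21

XXI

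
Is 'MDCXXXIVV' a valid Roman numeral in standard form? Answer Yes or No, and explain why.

'MDCXXXIVV': V should not appear more than once

No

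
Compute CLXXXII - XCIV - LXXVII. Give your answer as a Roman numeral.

CLXXXII = 182, XCIV = 94, LXXVII = 77
182 - 94 = 88
88 - 77 = 11

XI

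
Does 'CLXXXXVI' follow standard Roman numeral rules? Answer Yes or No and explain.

'CLXXXXVI': More than 3 consecutive X's

No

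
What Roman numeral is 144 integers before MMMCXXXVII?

MMMCXXXVII = 3137
3137 - 144 = 2993

MMCMXCIII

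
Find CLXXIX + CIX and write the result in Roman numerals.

CLXXIX = 179
CIX = 109
179 + 109 = 288

CCLXXXVIII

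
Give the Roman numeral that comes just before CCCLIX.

CCCLIX = 359; previous is 358

CCCLVIII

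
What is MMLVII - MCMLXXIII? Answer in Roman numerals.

MMLVII = 2057
MCMLXXIII = 1973
2057 - 1973 = 84

LXXXIV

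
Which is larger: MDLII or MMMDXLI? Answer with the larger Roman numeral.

MDLII = 1552
MMMDXLI = 3541
3541 is larger

MMMDXLI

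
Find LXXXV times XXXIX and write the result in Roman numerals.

LXXXV = 85
XXXIX = 39
85 × 39 = 3315

MMMCCCXV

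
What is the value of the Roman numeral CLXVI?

CLXVI: C=100, L=50, X=10, V=5, I=1
100 + 50 + 10 + 5 + 1 = 166

166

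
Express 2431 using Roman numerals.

Convert 2431 to Roman numerals:
  2431 contains 2×1000 (MM)
  431 contains 1×400 (CD)
  31 contains 3×10 (XXX)
  1 contains 1×1 (I)

MMCDXXXI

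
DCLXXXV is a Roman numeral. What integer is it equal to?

DCLXXXV: D=500, C=100, L=50, X=10, X=10, X=10, V=5
500 + 100 + 50 + 10 + 10 + 10 + 5 = 685

685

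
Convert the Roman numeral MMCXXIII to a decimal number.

MMCXXIII: M=1000, M=1000, C=100, X=10, X=10, I=1, I=1, I=1
1000 + 1000 + 100 + 10 + 10 + 1 + 1 + 1 = 2123

2123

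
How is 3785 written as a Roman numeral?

Convert 3785 to Roman numerals:
  3785 contains 3×1000 (MMM)
  785 contains 1×500 (D)
  285 contains 2×100 (CC)
  85 contains 1×50 (L)
  35 contains 3×10 (XXX)
  5 contains 1×5 (V)

MMMDCCLXXXV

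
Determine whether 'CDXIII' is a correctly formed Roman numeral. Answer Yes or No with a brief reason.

'CDXIII': Check the rules: uses only the symbols I, V, X, L, C, D, M; no symbol is repeated more than three times in a row; V, L and D each appear at most once; the only place a smaller symbol precedes a larger one is the allowed subtractive pair CD, the symbol right after such a pair (if any) is smaller than the pair's first symbol, and otherwise the values never increase from left to right. Value: CD (400) + X (10) + I (1) + I (1) + I (1) = 413. So it is a valid standard Roman numeral.

Yes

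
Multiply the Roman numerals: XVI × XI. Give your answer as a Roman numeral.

XVI = 16
XI = 11
16 × 11 = 176

CLXXVI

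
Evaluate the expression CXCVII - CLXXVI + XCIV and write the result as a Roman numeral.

CXCVII = 197, CLXXVI = 176, XCIV = 94
197 - 176 = 21
21 + 94 = 115

CXV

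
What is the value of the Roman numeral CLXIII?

CLXIII: C=100, L=50, X=10, I=1, I=1, I=1
100 + 50 + 10 + 1 + 1 + 1 = 163

163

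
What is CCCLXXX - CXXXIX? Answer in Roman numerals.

CCCLXXX = 380
CXXXIX = 139
380 - 139 = 241

CCXLI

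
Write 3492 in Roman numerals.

Convert 3492 to Roman numerals:
  3492 contains 3×1000 (MMM)
  492 contains 1×400 (CD)
  92 contains 1×90 (XC)
  2 contains 2×1 (II)

MMMCDXCII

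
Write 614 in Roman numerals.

Convert 614 to Roman numerals:
  614 contains 1×500 (D)
  114 contains 1×100 (C)
  14 contains 1×10 (X)
  4 contains 1×4 (IV)

DCXIV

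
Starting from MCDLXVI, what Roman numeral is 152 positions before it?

MCDLXVI = 1466
1466 - 152 = 1314

MCCCXIV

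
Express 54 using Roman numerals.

Convert 54 to Roman numerals:
  54 contains 1×50 (L)
  4 contains 1×4 (IV)

LIV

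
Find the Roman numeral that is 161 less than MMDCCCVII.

MMDCCCVII = 2807
2807 - 161 = 2646

MMDCXLVI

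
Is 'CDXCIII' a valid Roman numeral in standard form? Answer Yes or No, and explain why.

'CDXCIII': Check the rules: uses only the symbols I, V, X, L, C, D, M; no symbol is repeated more than three times in a row; V, L and D each appear at most once; the only places a smaller symbol precedes a larger one are the allowed subtractive pairs CD, XC, the symbol right after such a pair (if any) is smaller than the pair's first symbol, and otherwise the values never increase from left to right. Value: CD (400) + XC (90) + I (1) + I (1) + I (1) = 493. So it is a valid standard Roman numeral.

Yes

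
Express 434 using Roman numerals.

Convert 434 to Roman numerals:
  434 contains 1×400 (CD)
  34 contains 3×10 (XXX)
  4 contains 1×4 (IV)

CDXXXIV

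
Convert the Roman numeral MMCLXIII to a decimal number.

MMCLXIII: M=1000, M=1000, C=100, L=50, X=10, I=1, I=1, I=1
1000 + 1000 + 100 + 50 + 10 + 1 + 1 + 1 = 2163

2163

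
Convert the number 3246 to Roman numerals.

Convert 3246 to Roman numerals:
  3246 contains 3×1000 (MMM)
  246 contains 2×100 (CC)
  46 contains 1×40 (XL)
  6 contains 1×5 (V)
  1 contains 1×1 (I)

MMMCCXLVI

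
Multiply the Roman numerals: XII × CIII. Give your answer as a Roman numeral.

XII = 12
CIII = 103
12 × 103 = 1236

MCCXXXVI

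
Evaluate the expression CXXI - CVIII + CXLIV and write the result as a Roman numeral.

CXXI = 121, CVIII = 108, CXLIV = 144
121 - 108 = 13
13 + 144 = 157

CLVII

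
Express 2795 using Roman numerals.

Convert 2795 to Roman numerals:
  2795 contains 2×1000 (MM)
  795 contains 1×500 (D)
  295 contains 2×100 (CC)
  95 contains 1×90 (XC)
  5 contains 1×5 (V)

MMDCCXCV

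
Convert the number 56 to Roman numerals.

Convert 56 to Roman numerals:
  56 contains 1×50 (L)
  6 contains 1×5 (V)
  1 contains 1×1 (I)

LVI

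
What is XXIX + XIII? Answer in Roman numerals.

XXIX = 29
XIII = 13
29 + 13 = 42

XLII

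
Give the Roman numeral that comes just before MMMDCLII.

MMMDCLII = 3652; previous is 3651

MMMDCLI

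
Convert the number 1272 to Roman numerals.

Convert 1272 to Roman numerals:
  1272 contains 1×1000 (M)
  272 contains 2×100 (CC)
  72 contains 1×50 (L)
  22 contains 2×10 (XX)
  2 contains 2×1 (II)

MCCLXXII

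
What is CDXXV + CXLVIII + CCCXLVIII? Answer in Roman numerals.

CDXXV = 425, CXLVIII = 148, CCCXLVIII = 348
425 + 148 = 573
573 + 348 = 921

CMXXI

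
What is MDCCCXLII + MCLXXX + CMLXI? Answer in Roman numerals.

MDCCCXLII = 1842, MCLXXX = 1180, CMLXI = 961
1842 + 1180 = 3022
3022 + 961 = 3983

MMMCMLXXXIII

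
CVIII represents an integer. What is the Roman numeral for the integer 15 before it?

CVIII = 108
108 - 15 = 93

XCIII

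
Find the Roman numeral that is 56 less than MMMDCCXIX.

MMMDCCXIX = 3719
3719 - 56 = 3663

MMMDCLXIII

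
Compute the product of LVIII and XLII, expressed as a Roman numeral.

LVIII = 58
XLII = 42
58 × 42 = 2436

MMCDXXXVI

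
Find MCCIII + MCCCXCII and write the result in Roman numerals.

MCCIII = 1203
MCCCXCII = 1392
1203 + 1392 = 2595

MMDXCV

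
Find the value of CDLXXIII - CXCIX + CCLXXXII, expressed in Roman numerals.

CDLXXIII = 473, CXCIX = 199, CCLXXXII = 282
473 - 199 = 274
274 + 282 = 556

DLVI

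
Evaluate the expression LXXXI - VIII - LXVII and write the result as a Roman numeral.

LXXXI = 81, VIII = 8, LXVII = 67
81 - 8 = 73
73 - 67 = 6

VI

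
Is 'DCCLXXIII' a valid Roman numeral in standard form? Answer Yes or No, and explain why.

'DCCLXXIII': Check the rules: uses only the symbols I, V, X, L, C, D, M; no symbol is repeated more than three times in a row; V, L and D each appear at most once; no smaller symbol precedes a larger one (values never increase from left to right). Value: D (500) + C (100) + C (100) + L (50) + X (10) + X (10) + I (1) + I (1) + I (1) = 773. So it is a valid standard Roman numeral.

Yes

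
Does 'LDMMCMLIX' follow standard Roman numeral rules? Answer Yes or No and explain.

'LDMMCMLIX': L should not appear more than once

No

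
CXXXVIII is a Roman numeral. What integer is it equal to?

CXXXVIII: C=100, X=10, X=10, X=10, V=5, I=1, I=1, I=1
100 + 10 + 10 + 10 + 5 + 1 + 1 + 1 = 138

138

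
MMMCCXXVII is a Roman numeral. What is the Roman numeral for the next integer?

MMMCCXXVII = 3227, so the next integer is 3227 + 1 = 3228

MMMCCXXVIII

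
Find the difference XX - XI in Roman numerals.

XX = 20
XI = 11
20 - 11 = 9

IX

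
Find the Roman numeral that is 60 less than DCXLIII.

DCXLIII = 643
643 - 60 = 583

DLXXXIII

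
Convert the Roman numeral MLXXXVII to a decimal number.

MLXXXVII: M=1000, L=50, X=10, X=10, X=10, V=5, I=1, I=1
1000 + 50 + 10 + 10 + 10 + 5 + 1 + 1 = 1087

1087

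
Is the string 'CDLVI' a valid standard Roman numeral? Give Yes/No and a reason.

'CDLVI': Check the rules: uses only the symbols I, V, X, L, C, D, M; no symbol is repeated more than three times in a row; V, L and D each appear at most once; the only place a smaller symbol precedes a larger one is the allowed subtractive pair CD, the symbol right after such a pair (if any) is smaller than the pair's first symbol, and otherwise the values never increase from left to right. Value: CD (400) + L (50) + V (5) + I (1) = 456. So it is a valid standard Roman numeral.

Yes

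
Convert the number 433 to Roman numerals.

Convert 433 to Roman numerals:
  433 contains 1×400 (CD)
  33 contains 3×10 (XXX)
  3 contains 3×1 (III)

CDXXXIII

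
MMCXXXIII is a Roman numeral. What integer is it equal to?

MMCXXXIII: M=1000, M=1000, C=100, X=10, X=10, X=10, I=1, I=1, I=1
1000 + 1000 + 100 + 10 + 10 + 10 + 1 + 1 + 1 = 2133

2133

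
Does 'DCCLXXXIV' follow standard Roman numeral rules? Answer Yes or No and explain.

'DCCLXXXIV': Check the rules: uses only the symbols I, V, X, L, C, D, M; no symbol is repeated more than three times in a row; V, L and D each appear at most once; the only place a smaller symbol precedes a larger one is the allowed subtractive pair IV, the symbol right after such a pair (if any) is smaller than the pair's first symbol, and otherwise the values never increase from left to right. Value: D (500) + C (100) + C (100) + L (50) + X (10) + X (10) + X (10) + IV (4) = 784. So it is a valid standard Roman numeral.

Yes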